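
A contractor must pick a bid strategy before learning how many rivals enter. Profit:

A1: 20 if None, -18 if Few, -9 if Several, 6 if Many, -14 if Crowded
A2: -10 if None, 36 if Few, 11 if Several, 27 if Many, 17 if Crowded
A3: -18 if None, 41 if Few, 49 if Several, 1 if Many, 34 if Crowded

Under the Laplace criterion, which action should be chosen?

Row averages: A1=-3, A2=16.2, A3=21.4
Highest average = 21.4 → A3.

A3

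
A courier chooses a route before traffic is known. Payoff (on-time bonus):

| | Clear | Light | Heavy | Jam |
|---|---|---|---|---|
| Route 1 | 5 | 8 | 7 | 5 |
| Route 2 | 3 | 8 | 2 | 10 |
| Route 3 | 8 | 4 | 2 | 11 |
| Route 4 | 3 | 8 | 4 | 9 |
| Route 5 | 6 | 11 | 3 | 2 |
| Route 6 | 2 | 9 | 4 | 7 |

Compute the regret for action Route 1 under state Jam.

Best payoff under Jam is 11.
Regret = 11 − 5 = 6.

6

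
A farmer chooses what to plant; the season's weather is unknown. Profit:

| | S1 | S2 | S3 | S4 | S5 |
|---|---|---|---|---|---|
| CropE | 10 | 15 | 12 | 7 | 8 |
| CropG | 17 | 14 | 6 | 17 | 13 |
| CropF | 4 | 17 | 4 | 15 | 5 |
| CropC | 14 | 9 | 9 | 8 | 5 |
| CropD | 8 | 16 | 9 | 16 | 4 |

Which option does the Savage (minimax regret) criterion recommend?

Column bests: S1=17, S2=17, S3=12, S4=17, S5=13.
CropE regrets: 7, 2, 0, 10, 5 → max 10
CropG regrets: 0, 3, 6, 0, 0 → max 6
CropF regrets: 13, 0, 8, 2, 8 → max 13
CropC regrets: 3, 8, 3, 9, 8 → max 9
CropD regrets: 9, 1, 3, 1, 9 → max 9
Smallest max regret = 6 → CropG.

CropG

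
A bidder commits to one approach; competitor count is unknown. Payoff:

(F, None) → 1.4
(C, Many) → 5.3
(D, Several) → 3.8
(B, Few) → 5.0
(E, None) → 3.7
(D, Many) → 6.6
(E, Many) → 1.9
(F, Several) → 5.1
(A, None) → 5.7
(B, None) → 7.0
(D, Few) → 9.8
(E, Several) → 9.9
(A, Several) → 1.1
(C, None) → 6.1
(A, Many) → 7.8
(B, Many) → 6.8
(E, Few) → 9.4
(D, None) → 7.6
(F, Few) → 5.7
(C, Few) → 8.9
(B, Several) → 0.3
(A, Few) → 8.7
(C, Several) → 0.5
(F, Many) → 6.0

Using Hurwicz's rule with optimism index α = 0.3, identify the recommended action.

D

A: 0.3·8.7 + 0.7·1.1 = 3.38
B: 0.3·7.0 + 0.7·0.3 = 2.31
C: 0.3·8.9 + 0.7·0.5 = 3.02
D: 0.3·9.8 + 0.7·3.8 = 5.6
E: 0.3·9.9 + 0.7·1.9 = 4.3
F: 0.3·6.0 + 0.7·1.4 = 2.78
Highest Hurwicz score = 5.6 → D.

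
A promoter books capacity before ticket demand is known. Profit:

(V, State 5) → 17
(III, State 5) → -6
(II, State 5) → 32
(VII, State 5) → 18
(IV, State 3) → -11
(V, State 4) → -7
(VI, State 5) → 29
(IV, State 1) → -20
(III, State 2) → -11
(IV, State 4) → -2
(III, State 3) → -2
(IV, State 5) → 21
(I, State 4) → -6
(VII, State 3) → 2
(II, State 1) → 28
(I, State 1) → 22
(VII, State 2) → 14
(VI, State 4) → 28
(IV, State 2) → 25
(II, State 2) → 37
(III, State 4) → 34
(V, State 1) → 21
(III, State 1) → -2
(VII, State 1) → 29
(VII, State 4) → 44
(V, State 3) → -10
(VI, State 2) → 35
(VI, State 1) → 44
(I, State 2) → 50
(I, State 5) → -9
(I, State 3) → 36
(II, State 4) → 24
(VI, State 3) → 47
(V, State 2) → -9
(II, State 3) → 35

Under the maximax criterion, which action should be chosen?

Row maxima: I=50, II=37, III=34, IV=25, V=21, VI=47, VII=44
Best best-case = 50 → I.

I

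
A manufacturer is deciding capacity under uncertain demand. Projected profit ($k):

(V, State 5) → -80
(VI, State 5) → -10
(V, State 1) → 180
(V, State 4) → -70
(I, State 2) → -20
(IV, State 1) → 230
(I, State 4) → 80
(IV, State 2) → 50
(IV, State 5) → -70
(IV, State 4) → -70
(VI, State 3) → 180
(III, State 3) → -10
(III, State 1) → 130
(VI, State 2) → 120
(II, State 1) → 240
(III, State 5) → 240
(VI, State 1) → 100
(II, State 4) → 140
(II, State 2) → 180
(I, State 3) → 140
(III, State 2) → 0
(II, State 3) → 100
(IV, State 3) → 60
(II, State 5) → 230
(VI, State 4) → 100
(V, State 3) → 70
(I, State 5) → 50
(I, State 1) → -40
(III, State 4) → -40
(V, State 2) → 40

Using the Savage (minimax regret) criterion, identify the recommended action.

Column bests: State 1=240, State 2=180, State 3=180, State 4=140, State 5=240.
I regrets: 280, 200, 40, 60, 190 → max 280
II regrets: 0, 0, 80, 0, 10 → max 80
III regrets: 110, 180, 190, 180, 0 → max 190
IV regrets: 10, 130, 120, 210, 310 → max 310
V regrets: 60, 140, 110, 210, 320 → max 320
VI regrets: 140, 60, 0, 40, 250 → max 250
Smallest max regret = 80 → II.

II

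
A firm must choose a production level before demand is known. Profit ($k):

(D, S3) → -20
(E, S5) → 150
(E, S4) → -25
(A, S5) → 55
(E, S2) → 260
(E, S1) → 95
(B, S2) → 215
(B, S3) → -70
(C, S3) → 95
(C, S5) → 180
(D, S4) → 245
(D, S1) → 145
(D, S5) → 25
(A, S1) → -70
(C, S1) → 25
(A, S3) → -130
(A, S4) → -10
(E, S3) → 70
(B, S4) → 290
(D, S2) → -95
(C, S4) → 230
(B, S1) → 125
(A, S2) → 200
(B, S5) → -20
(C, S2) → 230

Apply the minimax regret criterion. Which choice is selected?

Column bests: S1=145, S2=260, S3=95, S4=290, S5=180.
A regrets: 215, 60, 225, 300, 125 → max 300
B regrets: 20, 45, 165, 0, 200 → max 200
C regrets: 120, 30, 0, 60, 0 → max 120
D regrets: 0, 355, 115, 45, 155 → max 355
E regrets: 50, 0, 25, 315, 30 → max 315
Smallest max regret = 120 → C.

C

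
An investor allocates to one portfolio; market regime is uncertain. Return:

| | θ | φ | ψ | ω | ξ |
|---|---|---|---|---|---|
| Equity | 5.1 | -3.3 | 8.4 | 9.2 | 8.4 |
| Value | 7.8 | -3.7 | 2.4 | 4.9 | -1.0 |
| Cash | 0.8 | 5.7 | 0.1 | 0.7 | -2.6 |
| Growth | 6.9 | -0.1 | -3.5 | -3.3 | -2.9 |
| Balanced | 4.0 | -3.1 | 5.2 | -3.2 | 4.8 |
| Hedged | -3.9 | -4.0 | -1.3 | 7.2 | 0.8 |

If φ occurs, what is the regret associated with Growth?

Best payoff under φ is 5.7.
Regret = 5.7 − (-0.1) = 5.8.

5.8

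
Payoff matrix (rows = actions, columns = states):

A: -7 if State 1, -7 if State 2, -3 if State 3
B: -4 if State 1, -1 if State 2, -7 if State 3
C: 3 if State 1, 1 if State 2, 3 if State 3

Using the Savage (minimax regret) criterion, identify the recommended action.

C

Column bests: State 1=3, State 2=1, State 3=3.
A regrets: 10, 8, 6 → max 10
B regrets: 7, 2, 10 → max 10
C regrets: 0, 0, 0 → max 0
Smallest max regret = 0 → C.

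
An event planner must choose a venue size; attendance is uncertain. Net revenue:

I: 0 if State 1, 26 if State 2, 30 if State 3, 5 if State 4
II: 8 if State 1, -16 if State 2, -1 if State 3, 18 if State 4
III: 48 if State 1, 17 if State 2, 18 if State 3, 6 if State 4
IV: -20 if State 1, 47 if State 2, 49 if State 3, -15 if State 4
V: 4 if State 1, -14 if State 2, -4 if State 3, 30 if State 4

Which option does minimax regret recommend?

Column bests: State 1=48, State 2=47, State 3=49, State 4=30.
I regrets: 48, 21, 19, 25 → max 48
II regrets: 40, 63, 50, 12 → max 63
III regrets: 0, 30, 31, 24 → max 31
IV regrets: 68, 0, 0, 45 → max 68
V regrets: 44, 61, 53, 0 → max 61
Smallest max regret = 31 → III.

III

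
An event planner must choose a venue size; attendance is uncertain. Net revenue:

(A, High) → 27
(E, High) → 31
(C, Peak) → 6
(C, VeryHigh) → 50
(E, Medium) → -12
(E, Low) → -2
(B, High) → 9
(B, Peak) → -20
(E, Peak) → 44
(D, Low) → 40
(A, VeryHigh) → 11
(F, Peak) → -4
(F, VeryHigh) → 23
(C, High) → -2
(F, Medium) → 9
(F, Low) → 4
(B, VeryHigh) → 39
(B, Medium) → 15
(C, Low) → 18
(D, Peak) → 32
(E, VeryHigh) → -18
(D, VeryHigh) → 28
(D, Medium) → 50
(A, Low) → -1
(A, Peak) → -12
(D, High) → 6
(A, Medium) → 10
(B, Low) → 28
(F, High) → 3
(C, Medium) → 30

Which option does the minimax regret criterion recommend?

Column bests: Low=40, Medium=50, High=31, VeryHigh=50, Peak=44.
A regrets: 41, 40, 4, 39, 56 → max 56
B regrets: 12, 35, 22, 11, 64 → max 64
C regrets: 22, 20, 33, 0, 38 → max 38
D regrets: 0, 0, 25, 22, 12 → max 25
E regrets: 42, 62, 0, 68, 0 → max 68
F regrets: 36, 41, 28, 27, 48 → max 48
Smallest max regret = 25 → D.

D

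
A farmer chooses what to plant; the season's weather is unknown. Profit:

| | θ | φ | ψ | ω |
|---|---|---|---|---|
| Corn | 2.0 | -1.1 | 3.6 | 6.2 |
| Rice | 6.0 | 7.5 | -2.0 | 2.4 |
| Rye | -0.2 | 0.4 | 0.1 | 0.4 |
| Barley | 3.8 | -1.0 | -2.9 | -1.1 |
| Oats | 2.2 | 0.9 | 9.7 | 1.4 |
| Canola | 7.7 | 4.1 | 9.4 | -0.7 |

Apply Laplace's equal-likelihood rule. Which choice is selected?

Canola

Row averages: Corn=2.675, Rice=3.475, Rye=0.175, Barley=-0.3, Oats=3.55, Canola=5.125
Highest average = 5.125 → Canola.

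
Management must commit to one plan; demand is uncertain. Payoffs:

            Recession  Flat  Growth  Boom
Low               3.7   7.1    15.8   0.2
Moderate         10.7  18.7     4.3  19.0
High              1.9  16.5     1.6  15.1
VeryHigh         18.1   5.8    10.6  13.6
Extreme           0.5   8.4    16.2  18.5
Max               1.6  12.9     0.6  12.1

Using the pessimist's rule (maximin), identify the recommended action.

VeryHigh

Row minima: Low=0.2, Moderate=4.3, High=1.6, VeryHigh=5.8, Extreme=0.5, Max=0.6
Best worst-case = 5.8 → VeryHigh.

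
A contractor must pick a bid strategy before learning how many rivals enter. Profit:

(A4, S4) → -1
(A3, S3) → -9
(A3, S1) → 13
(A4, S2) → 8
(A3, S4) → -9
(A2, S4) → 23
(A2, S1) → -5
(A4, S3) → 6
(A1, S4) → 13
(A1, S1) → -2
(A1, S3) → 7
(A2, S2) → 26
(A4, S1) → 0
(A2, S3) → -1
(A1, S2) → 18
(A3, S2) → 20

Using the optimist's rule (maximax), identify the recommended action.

A2

Row maxima: A1=18, A2=26, A3=20, A4=8
Best best-case = 26 → A2.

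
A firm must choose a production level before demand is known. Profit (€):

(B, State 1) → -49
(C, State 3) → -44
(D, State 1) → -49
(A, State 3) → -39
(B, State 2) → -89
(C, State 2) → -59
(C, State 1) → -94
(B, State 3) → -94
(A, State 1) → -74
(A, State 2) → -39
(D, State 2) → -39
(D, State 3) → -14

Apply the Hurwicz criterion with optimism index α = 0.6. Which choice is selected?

D

A: 0.6·(-39) + 0.4·(-74) = -53
B: 0.6·(-49) + 0.4·(-94) = -67
C: 0.6·(-44) + 0.4·(-94) = -64
D: 0.6·(-14) + 0.4·(-49) = -28
Highest Hurwicz score = -28 → D.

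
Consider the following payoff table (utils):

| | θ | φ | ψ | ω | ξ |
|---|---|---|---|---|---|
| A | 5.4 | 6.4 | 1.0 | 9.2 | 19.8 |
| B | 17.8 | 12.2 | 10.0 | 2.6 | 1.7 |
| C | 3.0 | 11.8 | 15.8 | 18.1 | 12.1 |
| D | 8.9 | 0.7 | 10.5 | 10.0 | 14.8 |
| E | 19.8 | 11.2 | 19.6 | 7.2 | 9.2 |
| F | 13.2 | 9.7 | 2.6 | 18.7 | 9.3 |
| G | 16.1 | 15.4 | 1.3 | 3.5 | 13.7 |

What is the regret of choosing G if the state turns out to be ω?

15.2

Best payoff under ω is 18.7.
Regret = 18.7 − 3.5 = 15.2.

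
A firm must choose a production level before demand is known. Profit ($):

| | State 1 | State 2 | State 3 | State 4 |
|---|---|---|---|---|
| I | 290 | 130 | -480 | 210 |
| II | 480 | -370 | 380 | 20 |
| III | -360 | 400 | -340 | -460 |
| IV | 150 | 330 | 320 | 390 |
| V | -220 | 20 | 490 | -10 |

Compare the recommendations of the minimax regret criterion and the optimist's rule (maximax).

Column bests: State 1=480, State 2=400, State 3=490, State 4=390.
I regrets: 190, 270, 970, 180 → max 970
II regrets: 0, 770, 110, 370 → max 770
III regrets: 840, 0, 830, 850 → max 850
IV regrets: 330, 70, 170, 0 → max 330
V regrets: 700, 380, 0, 400 → max 700
Smallest max regret = 330 → IV.
Row maxima: I=290, II=480, III=400, IV=390, V=490
Best best-case = 490 → V.

minimax regret → IV; maximax → V (disagree)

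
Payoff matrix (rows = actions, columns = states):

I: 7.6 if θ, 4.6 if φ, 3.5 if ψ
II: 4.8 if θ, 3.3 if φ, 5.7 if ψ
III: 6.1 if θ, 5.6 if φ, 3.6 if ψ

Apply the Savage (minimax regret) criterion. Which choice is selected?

III

Column bests: θ=7.6, φ=5.6, ψ=5.7.
I regrets: 0.0, 1.0, 2.2 → max 2.2
II regrets: 2.8, 2.3, 0.0 → max 2.8
III regrets: 1.5, 0.0, 2.1 → max 2.1
Smallest max regret = 2.1 → III.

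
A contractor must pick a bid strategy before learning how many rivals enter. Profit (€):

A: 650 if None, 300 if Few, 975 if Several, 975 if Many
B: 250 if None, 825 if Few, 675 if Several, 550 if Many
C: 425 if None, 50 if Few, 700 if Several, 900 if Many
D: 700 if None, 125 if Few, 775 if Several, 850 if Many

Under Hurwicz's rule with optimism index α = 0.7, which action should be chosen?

A

A: 0.7·975 + 0.3·300 = 772.5
B: 0.7·825 + 0.3·250 = 652.5
C: 0.7·900 + 0.3·50 = 645
D: 0.7·850 + 0.3·125 = 632.5
Highest Hurwicz score = 772.5 → A.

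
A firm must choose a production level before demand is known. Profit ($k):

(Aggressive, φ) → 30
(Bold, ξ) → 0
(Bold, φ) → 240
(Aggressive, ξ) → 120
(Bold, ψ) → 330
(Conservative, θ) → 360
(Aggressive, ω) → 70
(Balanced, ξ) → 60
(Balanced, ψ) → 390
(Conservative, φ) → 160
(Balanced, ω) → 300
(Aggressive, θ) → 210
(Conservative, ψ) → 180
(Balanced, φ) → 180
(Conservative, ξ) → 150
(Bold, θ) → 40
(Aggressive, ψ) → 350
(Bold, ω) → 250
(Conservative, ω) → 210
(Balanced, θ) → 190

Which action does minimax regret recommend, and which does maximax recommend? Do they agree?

Column bests: θ=360, φ=240, ψ=390, ω=300, ξ=150.
Conservative regrets: 0, 80, 210, 90, 0 → max 210
Balanced regrets: 170, 60, 0, 0, 90 → max 170
Aggressive regrets: 150, 210, 40, 230, 30 → max 230
Bold regrets: 320, 0, 60, 50, 150 → max 320
Smallest max regret = 170 → Balanced.
Row maxima: Conservative=360, Balanced=390, Aggressive=350, Bold=330
Best best-case = 390 → Balanced.

minimax regret → Balanced; maximax → Balanced (agree)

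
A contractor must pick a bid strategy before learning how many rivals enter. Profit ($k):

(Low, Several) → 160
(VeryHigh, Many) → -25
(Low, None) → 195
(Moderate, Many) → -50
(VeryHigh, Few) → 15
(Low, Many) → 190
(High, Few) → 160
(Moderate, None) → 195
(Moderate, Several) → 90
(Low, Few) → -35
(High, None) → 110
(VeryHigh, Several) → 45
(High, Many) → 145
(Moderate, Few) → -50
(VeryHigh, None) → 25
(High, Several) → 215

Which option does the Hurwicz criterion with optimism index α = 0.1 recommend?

Low: 0.1·195 + 0.9·(-35) = -12
Moderate: 0.1·195 + 0.9·(-50) = -25.5
High: 0.1·215 + 0.9·110 = 120.5
VeryHigh: 0.1·45 + 0.9·(-25) = -18
Highest Hurwicz score = 120.5 → High.

High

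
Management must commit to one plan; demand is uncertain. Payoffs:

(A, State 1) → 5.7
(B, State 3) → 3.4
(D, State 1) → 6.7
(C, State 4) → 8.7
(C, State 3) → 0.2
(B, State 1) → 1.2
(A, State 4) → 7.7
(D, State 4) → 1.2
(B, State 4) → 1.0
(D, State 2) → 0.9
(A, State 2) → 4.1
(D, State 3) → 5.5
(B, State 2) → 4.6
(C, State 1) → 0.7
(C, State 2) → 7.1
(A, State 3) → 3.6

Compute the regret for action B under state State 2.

2.5

Best payoff under State 2 is 7.1.
Regret = 7.1 − 4.6 = 2.5.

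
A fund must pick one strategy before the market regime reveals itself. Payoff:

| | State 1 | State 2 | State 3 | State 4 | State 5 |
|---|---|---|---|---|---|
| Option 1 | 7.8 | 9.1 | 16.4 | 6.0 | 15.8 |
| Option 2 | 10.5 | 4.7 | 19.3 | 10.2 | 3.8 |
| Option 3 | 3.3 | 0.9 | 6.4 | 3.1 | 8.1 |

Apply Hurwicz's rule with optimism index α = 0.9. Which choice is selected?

Option 2

Option 1: 0.9·16.4 + 0.1·6.0 = 15.36
Option 2: 0.9·19.3 + 0.1·3.8 = 17.75
Option 3: 0.9·8.1 + 0.1·0.9 = 7.38
Highest Hurwicz score = 17.75 → Option 2.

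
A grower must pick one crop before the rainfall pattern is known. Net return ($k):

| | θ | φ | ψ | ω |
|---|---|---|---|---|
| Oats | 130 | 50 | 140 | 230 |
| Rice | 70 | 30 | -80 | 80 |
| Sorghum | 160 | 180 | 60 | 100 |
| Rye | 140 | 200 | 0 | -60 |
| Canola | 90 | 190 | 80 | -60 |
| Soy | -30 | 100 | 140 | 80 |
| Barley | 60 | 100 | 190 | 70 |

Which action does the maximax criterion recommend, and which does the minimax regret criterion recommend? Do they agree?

Row maxima: Oats=230, Rice=80, Sorghum=180, Rye=200, Canola=190, Soy=140, Barley=190
Best best-case = 230 → Oats.
Column bests: θ=160, φ=200, ψ=190, ω=230.
Oats regrets: 30, 150, 50, 0 → max 150
Rice regrets: 90, 170, 270, 150 → max 270
Sorghum regrets: 0, 20, 130, 130 → max 130
Rye regrets: 20, 0, 190, 290 → max 290
Canola regrets: 70, 10, 110, 290 → max 290
Soy regrets: 190, 100, 50, 150 → max 190
Barley regrets: 100, 100, 0, 160 → max 160
Smallest max regret = 130 → Sorghum.

maximax → Oats; minimax regret → Sorghum (disagree)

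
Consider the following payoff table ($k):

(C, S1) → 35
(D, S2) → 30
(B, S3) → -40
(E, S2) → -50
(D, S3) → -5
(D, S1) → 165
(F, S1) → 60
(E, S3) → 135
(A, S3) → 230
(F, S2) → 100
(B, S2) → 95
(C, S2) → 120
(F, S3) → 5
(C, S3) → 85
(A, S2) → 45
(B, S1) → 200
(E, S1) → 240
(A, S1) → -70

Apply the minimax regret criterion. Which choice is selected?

Column bests: S1=240, S2=120, S3=230.
A regrets: 310, 75, 0 → max 310
B regrets: 40, 25, 270 → max 270
C regrets: 205, 0, 145 → max 205
D regrets: 75, 90, 235 → max 235
E regrets: 0, 170, 95 → max 170
F regrets: 180, 20, 225 → max 225
Smallest max regret = 170 → E.

E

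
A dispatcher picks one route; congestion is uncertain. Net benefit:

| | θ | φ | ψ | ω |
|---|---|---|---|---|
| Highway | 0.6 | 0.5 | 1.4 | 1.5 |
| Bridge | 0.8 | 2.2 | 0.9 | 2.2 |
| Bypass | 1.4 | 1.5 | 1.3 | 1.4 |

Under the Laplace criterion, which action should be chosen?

Row averages: Highway=1, Bridge=1.525, Bypass=1.4
Highest average = 1.525 → Bridge.

Bridge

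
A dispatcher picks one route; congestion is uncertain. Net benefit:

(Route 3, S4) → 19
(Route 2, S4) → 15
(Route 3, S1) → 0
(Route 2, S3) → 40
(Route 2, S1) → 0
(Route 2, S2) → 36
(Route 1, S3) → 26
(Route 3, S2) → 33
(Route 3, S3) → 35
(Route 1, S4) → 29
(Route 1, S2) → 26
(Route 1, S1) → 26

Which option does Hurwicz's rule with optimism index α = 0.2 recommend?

Route 1: 0.2·29 + 0.8·26 = 26.6
Route 2: 0.2·40 + 0.8·0 = 8
Route 3: 0.2·35 + 0.8·0 = 7
Highest Hurwicz score = 26.6 → Route 1.

Route 1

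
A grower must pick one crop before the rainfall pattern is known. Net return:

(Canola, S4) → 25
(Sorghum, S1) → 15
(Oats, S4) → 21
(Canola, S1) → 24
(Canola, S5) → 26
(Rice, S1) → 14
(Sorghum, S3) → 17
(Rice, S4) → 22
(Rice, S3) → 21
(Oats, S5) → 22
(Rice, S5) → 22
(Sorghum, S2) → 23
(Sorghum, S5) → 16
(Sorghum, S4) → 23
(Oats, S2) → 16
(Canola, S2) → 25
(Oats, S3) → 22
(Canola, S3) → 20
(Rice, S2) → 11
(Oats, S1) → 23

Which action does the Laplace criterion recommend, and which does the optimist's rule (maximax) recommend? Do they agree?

laplace → Canola; maximax → Canola (agree)

Row averages: Oats=20.8, Rice=18, Canola=24, Sorghum=18.8
Highest average = 24 → Canola.
Row maxima: Oats=23, Rice=22, Canola=26, Sorghum=23
Best best-case = 26 → Canola.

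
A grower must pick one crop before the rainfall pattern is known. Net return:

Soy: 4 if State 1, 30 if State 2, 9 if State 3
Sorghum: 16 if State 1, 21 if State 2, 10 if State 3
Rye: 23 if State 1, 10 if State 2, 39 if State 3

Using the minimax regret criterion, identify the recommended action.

Column bests: State 1=23, State 2=30, State 3=39.
Soy regrets: 19, 0, 30 → max 30
Sorghum regrets: 7, 9, 29 → max 29
Rye regrets: 0, 20, 0 → max 20
Smallest max regret = 20 → Rye.

Rye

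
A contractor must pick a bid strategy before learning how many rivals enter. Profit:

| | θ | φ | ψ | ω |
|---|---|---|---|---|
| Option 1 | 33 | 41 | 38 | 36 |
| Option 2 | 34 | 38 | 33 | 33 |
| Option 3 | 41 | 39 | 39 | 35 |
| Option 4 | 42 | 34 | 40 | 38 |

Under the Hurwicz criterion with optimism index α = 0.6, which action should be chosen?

Option 1: 0.6·41 + 0.4·33 = 37.8
Option 2: 0.6·38 + 0.4·33 = 36
Option 3: 0.6·41 + 0.4·35 = 38.6
Option 4: 0.6·42 + 0.4·34 = 38.8
Highest Hurwicz score = 38.8 → Option 4.

Option 4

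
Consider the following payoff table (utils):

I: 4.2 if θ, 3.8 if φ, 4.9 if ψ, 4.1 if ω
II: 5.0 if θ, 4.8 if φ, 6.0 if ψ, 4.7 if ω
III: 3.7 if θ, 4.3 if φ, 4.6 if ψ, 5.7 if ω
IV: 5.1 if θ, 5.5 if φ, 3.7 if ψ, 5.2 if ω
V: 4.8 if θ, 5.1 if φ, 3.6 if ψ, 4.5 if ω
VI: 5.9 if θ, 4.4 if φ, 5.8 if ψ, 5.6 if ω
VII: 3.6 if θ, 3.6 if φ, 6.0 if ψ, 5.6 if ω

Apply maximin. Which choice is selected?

Row minima: I=3.8, II=4.7, III=3.7, IV=3.7, V=3.6, VI=4.4, VII=3.6
Best worst-case = 4.7 → II.

II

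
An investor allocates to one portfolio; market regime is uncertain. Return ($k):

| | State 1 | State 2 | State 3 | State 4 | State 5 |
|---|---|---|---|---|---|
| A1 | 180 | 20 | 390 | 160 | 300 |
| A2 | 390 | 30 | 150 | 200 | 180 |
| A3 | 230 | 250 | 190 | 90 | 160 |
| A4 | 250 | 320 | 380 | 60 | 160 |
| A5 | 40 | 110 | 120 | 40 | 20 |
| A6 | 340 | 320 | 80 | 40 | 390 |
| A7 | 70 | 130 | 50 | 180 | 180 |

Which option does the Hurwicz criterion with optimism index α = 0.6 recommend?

A4

A1: 0.6·390 + 0.4·20 = 242
A2: 0.6·390 + 0.4·30 = 246
A3: 0.6·250 + 0.4·90 = 186
A4: 0.6·380 + 0.4·60 = 252
A5: 0.6·120 + 0.4·20 = 80
A6: 0.6·390 + 0.4·40 = 250
A7: 0.6·180 + 0.4·50 = 128
Highest Hurwicz score = 252 → A4.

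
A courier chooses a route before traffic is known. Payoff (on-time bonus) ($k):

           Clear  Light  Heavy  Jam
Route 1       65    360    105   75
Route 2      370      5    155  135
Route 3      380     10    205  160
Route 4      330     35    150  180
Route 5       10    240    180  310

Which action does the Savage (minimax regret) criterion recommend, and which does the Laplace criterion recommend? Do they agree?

Column bests: Clear=380, Light=360, Heavy=205, Jam=310.
Route 1 regrets: 315, 0, 100, 235 → max 315
Route 2 regrets: 10, 355, 50, 175 → max 355
Route 3 regrets: 0, 350, 0, 150 → max 350
Route 4 regrets: 50, 325, 55, 130 → max 325
Route 5 regrets: 370, 120, 25, 0 → max 370
Smallest max regret = 315 → Route 1.
Row averages: Route 1=151.25, Route 2=166.25, Route 3=188.75, Route 4=173.75, Route 5=185
Highest average = 188.75 → Route 3.

minimax regret → Route 1; laplace → Route 3 (disagree)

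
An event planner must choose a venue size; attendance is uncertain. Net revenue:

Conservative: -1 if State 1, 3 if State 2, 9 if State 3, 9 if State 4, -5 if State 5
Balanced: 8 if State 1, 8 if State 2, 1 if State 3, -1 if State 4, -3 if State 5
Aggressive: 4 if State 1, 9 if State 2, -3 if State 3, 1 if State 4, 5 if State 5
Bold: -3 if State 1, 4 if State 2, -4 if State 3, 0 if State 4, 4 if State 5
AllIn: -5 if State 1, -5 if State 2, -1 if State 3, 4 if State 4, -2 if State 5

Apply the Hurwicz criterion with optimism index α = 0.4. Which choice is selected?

Conservative: 0.4·9 + 0.6·(-5) = 0.6
Balanced: 0.4·8 + 0.6·(-3) = 1.4
Aggressive: 0.4·9 + 0.6·(-3) = 1.8
Bold: 0.4·4 + 0.6·(-4) = -0.8
AllIn: 0.4·4 + 0.6·(-5) = -1.4
Highest Hurwicz score = 1.8 → Aggressive.

Aggressive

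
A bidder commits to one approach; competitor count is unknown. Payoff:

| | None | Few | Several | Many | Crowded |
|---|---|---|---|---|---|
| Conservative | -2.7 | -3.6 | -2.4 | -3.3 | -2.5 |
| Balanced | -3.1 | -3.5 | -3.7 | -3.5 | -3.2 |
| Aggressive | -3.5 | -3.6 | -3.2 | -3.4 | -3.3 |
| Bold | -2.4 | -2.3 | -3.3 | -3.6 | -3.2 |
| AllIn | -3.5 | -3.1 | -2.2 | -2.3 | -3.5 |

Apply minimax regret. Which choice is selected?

AllIn

Column bests: None=-2.4, Few=-2.3, Several=-2.2, Many=-2.3, Crowded=-2.5.
Conservative regrets: 0.3, 1.3, 0.2, 1.0, 0.0 → max 1.3
Balanced regrets: 0.7, 1.2, 1.5, 1.2, 0.7 → max 1.5
Aggressive regrets: 1.1, 1.3, 1.0, 1.1, 0.8 → max 1.3
Bold regrets: 0.0, 0.0, 1.1, 1.3, 0.7 → max 1.3
AllIn regrets: 1.1, 0.8, 0.0, 0.0, 1.0 → max 1.1
Smallest max regret = 1.1 → AllIn.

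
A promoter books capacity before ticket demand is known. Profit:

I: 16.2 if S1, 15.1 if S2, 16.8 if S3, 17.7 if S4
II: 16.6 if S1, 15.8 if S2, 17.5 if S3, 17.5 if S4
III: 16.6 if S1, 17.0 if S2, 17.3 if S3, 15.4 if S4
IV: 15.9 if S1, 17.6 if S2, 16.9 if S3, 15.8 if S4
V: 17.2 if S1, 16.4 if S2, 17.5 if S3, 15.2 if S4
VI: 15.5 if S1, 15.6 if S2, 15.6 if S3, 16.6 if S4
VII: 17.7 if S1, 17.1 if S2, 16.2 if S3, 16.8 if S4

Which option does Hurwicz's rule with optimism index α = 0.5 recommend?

I: 0.5·17.7 + 0.5·15.1 = 16.4
II: 0.5·17.5 + 0.5·15.8 = 16.65
III: 0.5·17.3 + 0.5·15.4 = 16.35
IV: 0.5·17.6 + 0.5·15.8 = 16.7
V: 0.5·17.5 + 0.5·15.2 = 16.35
VI: 0.5·16.6 + 0.5·15.5 = 16.05
VII: 0.5·17.7 + 0.5·16.2 = 16.95
Highest Hurwicz score = 16.95 → VII.

VII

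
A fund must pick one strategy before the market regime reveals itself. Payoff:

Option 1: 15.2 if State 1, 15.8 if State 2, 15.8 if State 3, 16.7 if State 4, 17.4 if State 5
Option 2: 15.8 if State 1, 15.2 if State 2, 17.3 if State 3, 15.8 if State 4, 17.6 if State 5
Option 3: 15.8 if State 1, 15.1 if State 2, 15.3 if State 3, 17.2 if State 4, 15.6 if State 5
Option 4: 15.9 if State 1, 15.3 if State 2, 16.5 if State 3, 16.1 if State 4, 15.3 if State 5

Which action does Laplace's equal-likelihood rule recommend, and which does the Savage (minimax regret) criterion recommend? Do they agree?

laplace → Option 2; minimax regret → Option 2 (agree)

Row averages: Option 1=16.18, Option 2=16.34, Option 3=15.8, Option 4=15.82
Highest average = 16.34 → Option 2.
Column bests: State 1=15.9, State 2=15.8, State 3=17.3, State 4=17.2, State 5=17.6.
Option 1 regrets: 0.7, 0.0, 1.5, 0.5, 0.2 → max 1.5
Option 2 regrets: 0.1, 0.6, 0.0, 1.4, 0.0 → max 1.4
Option 3 regrets: 0.1, 0.7, 2.0, 0.0, 2.0 → max 2.0
Option 4 regrets: 0.0, 0.5, 0.8, 1.1, 2.3 → max 2.3
Smallest max regret = 1.4 → Option 2.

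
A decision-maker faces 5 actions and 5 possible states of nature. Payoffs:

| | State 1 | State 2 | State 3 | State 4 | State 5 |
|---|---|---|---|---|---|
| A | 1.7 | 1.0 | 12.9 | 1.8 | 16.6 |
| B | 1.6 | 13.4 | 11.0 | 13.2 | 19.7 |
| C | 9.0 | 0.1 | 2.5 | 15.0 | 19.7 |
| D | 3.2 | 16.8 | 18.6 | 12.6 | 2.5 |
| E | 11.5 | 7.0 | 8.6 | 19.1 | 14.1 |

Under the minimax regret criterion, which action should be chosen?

Column bests: State 1=11.5, State 2=16.8, State 3=18.6, State 4=19.1, State 5=19.7.
A regrets: 9.8, 15.8, 5.7, 17.3, 3.1 → max 17.3
B regrets: 9.9, 3.4, 7.6, 5.9, 0.0 → max 9.9
C regrets: 2.5, 16.7, 16.1, 4.1, 0.0 → max 16.7
D regrets: 8.3, 0.0, 0.0, 6.5, 17.2 → max 17.2
E regrets: 0.0, 9.8, 10.0, 0.0, 5.6 → max 10.0
Smallest max regret = 9.9 → B.

B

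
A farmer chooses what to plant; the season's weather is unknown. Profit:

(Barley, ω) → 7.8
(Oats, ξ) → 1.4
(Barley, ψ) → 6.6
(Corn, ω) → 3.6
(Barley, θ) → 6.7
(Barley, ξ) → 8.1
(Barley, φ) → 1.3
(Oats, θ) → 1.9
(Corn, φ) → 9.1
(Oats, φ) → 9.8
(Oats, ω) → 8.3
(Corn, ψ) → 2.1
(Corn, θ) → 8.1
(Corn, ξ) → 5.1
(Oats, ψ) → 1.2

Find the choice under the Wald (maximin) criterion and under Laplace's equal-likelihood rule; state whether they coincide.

Row minima: Barley=1.3, Oats=1.2, Corn=2.1
Best worst-case = 2.1 → Corn.
Row averages: Barley=6.1, Oats=4.52, Corn=5.6
Highest average = 6.1 → Barley.

maximin → Corn; laplace → Barley (disagree)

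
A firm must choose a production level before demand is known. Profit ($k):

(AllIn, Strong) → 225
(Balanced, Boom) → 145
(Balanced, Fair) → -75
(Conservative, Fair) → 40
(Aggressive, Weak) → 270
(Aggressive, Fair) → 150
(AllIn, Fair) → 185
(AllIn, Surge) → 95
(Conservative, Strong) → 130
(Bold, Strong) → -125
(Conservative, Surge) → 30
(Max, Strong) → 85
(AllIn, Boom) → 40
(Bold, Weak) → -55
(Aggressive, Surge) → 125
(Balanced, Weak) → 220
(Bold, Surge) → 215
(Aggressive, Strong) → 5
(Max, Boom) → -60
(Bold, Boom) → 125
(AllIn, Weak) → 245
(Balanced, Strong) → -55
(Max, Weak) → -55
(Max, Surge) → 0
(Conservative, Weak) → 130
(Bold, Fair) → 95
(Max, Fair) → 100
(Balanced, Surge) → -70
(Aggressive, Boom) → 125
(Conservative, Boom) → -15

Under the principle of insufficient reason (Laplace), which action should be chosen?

AllIn

Row averages: Conservative=63, Balanced=33, Aggressive=135, Bold=51, AllIn=158, Max=14
Highest average = 158 → AllIn.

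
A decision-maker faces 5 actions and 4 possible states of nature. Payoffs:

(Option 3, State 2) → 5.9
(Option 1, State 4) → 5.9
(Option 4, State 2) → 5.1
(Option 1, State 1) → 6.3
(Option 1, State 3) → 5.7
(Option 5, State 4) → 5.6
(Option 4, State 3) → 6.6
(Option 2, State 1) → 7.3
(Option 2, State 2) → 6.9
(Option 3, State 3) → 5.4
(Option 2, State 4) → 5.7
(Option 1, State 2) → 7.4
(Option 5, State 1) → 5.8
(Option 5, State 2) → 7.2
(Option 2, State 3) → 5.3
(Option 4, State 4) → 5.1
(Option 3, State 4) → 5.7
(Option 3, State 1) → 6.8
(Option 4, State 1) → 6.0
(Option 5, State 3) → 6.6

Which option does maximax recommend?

Option 1

Row maxima: Option 1=7.4, Option 2=7.3, Option 3=6.8, Option 4=6.6, Option 5=7.2
Best best-case = 7.4 → Option 1.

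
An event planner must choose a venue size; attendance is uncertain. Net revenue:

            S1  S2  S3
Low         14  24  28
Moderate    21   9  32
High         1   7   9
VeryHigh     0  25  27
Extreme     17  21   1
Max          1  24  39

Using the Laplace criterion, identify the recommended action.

Row averages: Low=22, Moderate=62/3, High=17/3, VeryHigh=52/3, Extreme=13, Max=64/3
Highest average = 22 → Low.

Low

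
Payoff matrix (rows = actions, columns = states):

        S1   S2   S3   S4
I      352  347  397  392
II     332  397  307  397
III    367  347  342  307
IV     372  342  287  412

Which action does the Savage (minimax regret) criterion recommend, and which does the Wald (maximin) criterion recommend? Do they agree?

minimax regret → I; maximin → I (agree)

Column bests: S1=372, S2=397, S3=397, S4=412.
I regrets: 20, 50, 0, 20 → max 50
II regrets: 40, 0, 90, 15 → max 90
III regrets: 5, 50, 55, 105 → max 105
IV regrets: 0, 55, 110, 0 → max 110
Smallest max regret = 50 → I.
Row minima: I=347, II=307, III=307, IV=287
Best worst-case = 347 → I.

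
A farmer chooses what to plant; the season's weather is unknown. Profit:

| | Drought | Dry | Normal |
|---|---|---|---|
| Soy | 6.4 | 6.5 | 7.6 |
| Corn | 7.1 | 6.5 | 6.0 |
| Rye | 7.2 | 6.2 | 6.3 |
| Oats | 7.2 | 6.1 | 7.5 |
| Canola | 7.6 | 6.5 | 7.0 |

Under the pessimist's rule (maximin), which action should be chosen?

Row minima: Soy=6.4, Corn=6.0, Rye=6.2, Oats=6.1, Canola=6.5
Best worst-case = 6.5 → Canola.

Canola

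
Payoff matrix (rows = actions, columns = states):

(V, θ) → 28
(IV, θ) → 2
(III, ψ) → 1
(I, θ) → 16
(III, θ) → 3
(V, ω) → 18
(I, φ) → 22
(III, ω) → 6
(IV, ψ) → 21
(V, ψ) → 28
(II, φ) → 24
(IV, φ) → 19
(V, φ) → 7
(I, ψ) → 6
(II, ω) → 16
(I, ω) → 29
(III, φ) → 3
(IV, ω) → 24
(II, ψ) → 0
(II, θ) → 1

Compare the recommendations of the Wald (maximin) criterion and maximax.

Row minima: I=6, II=0, III=1, IV=2, V=7
Best worst-case = 7 → V.
Row maxima: I=29, II=24, III=6, IV=24, V=28
Best best-case = 29 → I.

maximin → V; maximax → I (disagree)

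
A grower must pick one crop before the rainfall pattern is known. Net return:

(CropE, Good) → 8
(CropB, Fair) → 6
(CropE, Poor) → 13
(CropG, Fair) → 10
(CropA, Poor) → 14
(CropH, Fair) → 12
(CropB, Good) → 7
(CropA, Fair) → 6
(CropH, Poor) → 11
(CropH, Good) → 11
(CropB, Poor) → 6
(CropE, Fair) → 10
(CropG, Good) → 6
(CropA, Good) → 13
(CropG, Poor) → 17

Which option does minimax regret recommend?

Column bests: Poor=17, Fair=12, Good=13.
CropG regrets: 0, 2, 7 → max 7
CropH regrets: 6, 0, 2 → max 6
CropA regrets: 3, 6, 0 → max 6
CropB regrets: 11, 6, 6 → max 11
CropE regrets: 4, 2, 5 → max 5
Smallest max regret = 5 → CropE.

CropE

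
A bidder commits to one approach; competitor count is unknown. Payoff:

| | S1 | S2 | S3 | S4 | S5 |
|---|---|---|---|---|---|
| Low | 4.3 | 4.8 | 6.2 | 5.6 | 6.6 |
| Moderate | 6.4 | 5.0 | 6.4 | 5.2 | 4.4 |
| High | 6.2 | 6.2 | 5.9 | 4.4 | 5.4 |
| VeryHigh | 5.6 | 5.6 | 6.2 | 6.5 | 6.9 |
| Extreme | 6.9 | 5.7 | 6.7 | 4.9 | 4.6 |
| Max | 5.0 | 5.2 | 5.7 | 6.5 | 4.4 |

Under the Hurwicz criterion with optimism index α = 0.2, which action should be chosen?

Low: 0.2·6.6 + 0.8·4.3 = 4.76
Moderate: 0.2·6.4 + 0.8·4.4 = 4.8
High: 0.2·6.2 + 0.8·4.4 = 4.76
VeryHigh: 0.2·6.9 + 0.8·5.6 = 5.86
Extreme: 0.2·6.9 + 0.8·4.6 = 5.06
Max: 0.2·6.5 + 0.8·4.4 = 4.82
Highest Hurwicz score = 5.86 → VeryHigh.

VeryHigh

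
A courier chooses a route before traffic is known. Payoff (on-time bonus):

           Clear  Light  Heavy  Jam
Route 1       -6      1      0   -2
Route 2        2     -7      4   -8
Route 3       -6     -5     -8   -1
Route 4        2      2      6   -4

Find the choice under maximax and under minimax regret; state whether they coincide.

Row maxima: Route 1=1, Route 2=4, Route 3=-1, Route 4=6
Best best-case = 6 → Route 4.
Column bests: Clear=2, Light=2, Heavy=6, Jam=-1.
Route 1 regrets: 8, 1, 6, 1 → max 8
Route 2 regrets: 0, 9, 2, 7 → max 9
Route 3 regrets: 8, 7, 14, 0 → max 14
Route 4 regrets: 0, 0, 0, 3 → max 3
Smallest max regret = 3 → Route 4.

maximax → Route 4; minimax regret → Route 4 (agree)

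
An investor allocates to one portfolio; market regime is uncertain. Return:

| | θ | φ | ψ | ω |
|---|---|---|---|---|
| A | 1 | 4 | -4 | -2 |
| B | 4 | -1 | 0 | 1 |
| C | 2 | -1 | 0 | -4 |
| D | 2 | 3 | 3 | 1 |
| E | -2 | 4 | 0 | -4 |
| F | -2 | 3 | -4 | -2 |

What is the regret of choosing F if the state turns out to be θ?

6

Best payoff under θ is 4.
Regret = 4 − (-2) = 6.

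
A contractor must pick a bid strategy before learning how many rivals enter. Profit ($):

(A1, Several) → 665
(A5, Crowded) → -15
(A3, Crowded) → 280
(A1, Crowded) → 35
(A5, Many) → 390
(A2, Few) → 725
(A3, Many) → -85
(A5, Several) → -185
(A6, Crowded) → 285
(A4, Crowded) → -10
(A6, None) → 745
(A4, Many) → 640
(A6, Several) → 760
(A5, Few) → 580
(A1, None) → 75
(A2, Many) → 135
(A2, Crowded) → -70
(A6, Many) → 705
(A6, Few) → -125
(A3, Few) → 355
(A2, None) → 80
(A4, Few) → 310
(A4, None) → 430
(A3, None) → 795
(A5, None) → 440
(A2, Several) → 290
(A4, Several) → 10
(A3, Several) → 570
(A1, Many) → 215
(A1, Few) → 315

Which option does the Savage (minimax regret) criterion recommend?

A2

Column bests: None=795, Few=725, Several=760, Many=705, Crowded=285.
A1 regrets: 720, 410, 95, 490, 250 → max 720
A2 regrets: 715, 0, 470, 570, 355 → max 715
A3 regrets: 0, 370, 190, 790, 5 → max 790
A4 regrets: 365, 415, 750, 65, 295 → max 750
A5 regrets: 355, 145, 945, 315, 300 → max 945
A6 regrets: 50, 850, 0, 0, 0 → max 850
Smallest max regret = 715 → A2.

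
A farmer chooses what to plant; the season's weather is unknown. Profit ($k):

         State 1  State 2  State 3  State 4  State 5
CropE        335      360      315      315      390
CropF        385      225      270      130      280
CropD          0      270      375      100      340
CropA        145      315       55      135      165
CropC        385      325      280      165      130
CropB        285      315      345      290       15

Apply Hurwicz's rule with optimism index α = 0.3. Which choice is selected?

CropE

CropE: 0.3·390 + 0.7·315 = 337.5
CropF: 0.3·385 + 0.7·130 = 206.5
CropD: 0.3·375 + 0.7·0 = 112.5
CropA: 0.3·315 + 0.7·55 = 133
CropC: 0.3·385 + 0.7·130 = 206.5
CropB: 0.3·345 + 0.7·15 = 114
Highest Hurwicz score = 337.5 → CropE.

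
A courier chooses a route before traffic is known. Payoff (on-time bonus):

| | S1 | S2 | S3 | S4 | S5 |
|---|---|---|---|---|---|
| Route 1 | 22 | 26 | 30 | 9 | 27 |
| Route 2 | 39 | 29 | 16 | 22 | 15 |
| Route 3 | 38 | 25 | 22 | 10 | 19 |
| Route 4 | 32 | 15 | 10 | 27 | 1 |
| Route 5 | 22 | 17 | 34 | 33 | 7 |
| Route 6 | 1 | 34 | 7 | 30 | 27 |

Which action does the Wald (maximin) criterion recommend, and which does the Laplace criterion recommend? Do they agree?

maximin → Route 2; laplace → Route 2 (agree)

Row minima: Route 1=9, Route 2=15, Route 3=10, Route 4=1, Route 5=7, Route 6=1
Best worst-case = 15 → Route 2.
Row averages: Route 1=22.8, Route 2=24.2, Route 3=22.8, Route 4=17, Route 5=22.6, Route 6=19.8
Highest average = 24.2 → Route 2.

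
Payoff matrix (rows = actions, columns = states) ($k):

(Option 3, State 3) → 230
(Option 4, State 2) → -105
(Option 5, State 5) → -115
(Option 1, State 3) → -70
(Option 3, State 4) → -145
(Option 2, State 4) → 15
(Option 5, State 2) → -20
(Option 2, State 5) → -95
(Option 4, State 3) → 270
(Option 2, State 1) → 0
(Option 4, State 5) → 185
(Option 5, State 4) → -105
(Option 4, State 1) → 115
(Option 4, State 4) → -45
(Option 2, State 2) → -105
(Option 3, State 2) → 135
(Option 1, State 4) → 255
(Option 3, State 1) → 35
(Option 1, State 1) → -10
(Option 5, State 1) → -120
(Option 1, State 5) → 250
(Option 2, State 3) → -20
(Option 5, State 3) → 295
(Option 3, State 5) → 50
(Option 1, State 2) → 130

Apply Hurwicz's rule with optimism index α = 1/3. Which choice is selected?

Option 1: 1/3·255 + 2/3·(-70) = 115/3
Option 2: 1/3·15 + 2/3·(-105) = -65
Option 3: 1/3·230 + 2/3·(-145) = -20
Option 4: 1/3·270 + 2/3·(-105) = 20
Option 5: 1/3·295 + 2/3·(-120) = 55/3
Highest Hurwicz score = 115/3 → Option 1.

Option 1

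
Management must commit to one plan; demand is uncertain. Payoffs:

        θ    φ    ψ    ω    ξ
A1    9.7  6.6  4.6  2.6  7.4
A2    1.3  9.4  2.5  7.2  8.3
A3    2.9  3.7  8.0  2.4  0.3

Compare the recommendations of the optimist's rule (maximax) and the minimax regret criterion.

Row maxima: A1=9.7, A2=9.4, A3=8.0
Best best-case = 9.7 → A1.
Column bests: θ=9.7, φ=9.4, ψ=8.0, ω=7.2, ξ=8.3.
A1 regrets: 0.0, 2.8, 3.4, 4.6, 0.9 → max 4.6
A2 regrets: 8.4, 0.0, 5.5, 0.0, 0.0 → max 8.4
A3 regrets: 6.8, 5.7, 0.0, 4.8, 8.0 → max 8.0
Smallest max regret = 4.6 → A1.

maximax → A1; minimax regret → A1 (agree)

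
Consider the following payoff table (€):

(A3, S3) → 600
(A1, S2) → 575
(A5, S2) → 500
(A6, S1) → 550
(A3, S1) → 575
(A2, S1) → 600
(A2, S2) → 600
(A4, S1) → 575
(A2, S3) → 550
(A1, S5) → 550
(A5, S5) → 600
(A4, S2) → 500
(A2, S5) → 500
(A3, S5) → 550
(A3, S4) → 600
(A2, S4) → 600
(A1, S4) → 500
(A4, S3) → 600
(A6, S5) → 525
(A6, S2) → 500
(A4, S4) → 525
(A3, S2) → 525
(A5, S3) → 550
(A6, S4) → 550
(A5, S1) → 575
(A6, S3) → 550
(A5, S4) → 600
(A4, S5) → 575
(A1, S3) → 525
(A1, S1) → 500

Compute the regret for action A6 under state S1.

50

Best payoff under S1 is 600.
Regret = 600 − 550 = 50.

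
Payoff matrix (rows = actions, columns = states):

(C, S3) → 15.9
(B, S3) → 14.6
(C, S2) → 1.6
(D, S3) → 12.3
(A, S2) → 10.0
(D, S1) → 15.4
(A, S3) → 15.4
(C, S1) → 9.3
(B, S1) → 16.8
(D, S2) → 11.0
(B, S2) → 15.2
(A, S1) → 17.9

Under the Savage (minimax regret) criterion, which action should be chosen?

B

Column bests: S1=17.9, S2=15.2, S3=15.9.
A regrets: 0.0, 5.2, 0.5 → max 5.2
B regrets: 1.1, 0.0, 1.3 → max 1.3
C regrets: 8.6, 13.6, 0.0 → max 13.6
D regrets: 2.5, 4.2, 3.6 → max 4.2
Smallest max regret = 1.3 → B.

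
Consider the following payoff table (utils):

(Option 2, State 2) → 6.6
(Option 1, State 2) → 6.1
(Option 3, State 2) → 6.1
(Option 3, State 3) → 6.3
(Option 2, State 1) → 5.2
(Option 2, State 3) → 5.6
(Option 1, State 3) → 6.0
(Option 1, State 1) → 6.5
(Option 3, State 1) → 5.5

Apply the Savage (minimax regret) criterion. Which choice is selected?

Column bests: State 1=6.5, State 2=6.6, State 3=6.3.
Option 1 regrets: 0.0, 0.5, 0.3 → max 0.5
Option 2 regrets: 1.3, 0.0, 0.7 → max 1.3
Option 3 regrets: 1.0, 0.5, 0.0 → max 1.0
Smallest max regret = 0.5 → Option 1.

Option 1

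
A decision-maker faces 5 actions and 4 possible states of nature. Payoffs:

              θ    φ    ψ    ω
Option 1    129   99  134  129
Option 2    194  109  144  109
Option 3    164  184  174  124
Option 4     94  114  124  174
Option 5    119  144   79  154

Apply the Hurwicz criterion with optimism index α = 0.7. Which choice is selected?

Option 1: 0.7·134 + 0.3·99 = 123.5
Option 2: 0.7·194 + 0.3·109 = 168.5
Option 3: 0.7·184 + 0.3·124 = 166
Option 4: 0.7·174 + 0.3·94 = 150
Option 5: 0.7·154 + 0.3·79 = 131.5
Highest Hurwicz score = 168.5 → Option 2.

Option 2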